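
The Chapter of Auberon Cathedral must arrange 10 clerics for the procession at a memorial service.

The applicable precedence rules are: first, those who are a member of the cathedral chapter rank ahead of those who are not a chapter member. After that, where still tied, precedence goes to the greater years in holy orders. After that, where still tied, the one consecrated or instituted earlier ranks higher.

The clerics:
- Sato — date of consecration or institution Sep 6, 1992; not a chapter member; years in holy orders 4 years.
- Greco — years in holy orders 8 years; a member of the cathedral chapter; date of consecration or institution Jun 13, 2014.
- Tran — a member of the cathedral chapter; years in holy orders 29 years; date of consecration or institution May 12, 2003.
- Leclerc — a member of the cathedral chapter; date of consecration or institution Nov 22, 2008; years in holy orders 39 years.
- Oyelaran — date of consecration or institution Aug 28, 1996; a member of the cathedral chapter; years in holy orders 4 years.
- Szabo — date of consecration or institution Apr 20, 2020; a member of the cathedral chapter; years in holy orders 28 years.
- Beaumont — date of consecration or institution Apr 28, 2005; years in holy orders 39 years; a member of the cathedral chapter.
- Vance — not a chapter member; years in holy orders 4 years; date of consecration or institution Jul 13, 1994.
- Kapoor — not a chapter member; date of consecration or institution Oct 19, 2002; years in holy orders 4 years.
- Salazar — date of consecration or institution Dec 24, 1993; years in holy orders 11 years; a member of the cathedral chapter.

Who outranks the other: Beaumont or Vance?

By the first rule: Beaumont, Leclerc, Tran, Szabo, Salazar, Greco and Oyelaran (each a member of the cathedral chapter); then Sato, Vance and Kapoor (each not a chapter member).
Among Beaumont, Leclerc, Tran, Szabo, Salazar, Greco and Oyelaran, by years in holy orders (higher first): Beaumont and Leclerc (39 years) before Tran (29 years) before Szabo (28 years) before Salazar (11 years) before Greco (8 years) before Oyelaran (4 years).
Among Beaumont and Leclerc, by date of consecration or institution (earlier first): Beaumont (Apr 28, 2005) before Leclerc (Nov 22, 2008).
Sato, Vance and Kapoor all have years in holy orders 4 years, so the next rule applies.
Among Sato, Vance and Kapoor, by date of consecration or institution (earlier first): Sato (Sep 6, 1992) before Vance (Jul 13, 1994) before Kapoor (Oct 19, 2002).
So Beaumont takes precedence.

Beaumont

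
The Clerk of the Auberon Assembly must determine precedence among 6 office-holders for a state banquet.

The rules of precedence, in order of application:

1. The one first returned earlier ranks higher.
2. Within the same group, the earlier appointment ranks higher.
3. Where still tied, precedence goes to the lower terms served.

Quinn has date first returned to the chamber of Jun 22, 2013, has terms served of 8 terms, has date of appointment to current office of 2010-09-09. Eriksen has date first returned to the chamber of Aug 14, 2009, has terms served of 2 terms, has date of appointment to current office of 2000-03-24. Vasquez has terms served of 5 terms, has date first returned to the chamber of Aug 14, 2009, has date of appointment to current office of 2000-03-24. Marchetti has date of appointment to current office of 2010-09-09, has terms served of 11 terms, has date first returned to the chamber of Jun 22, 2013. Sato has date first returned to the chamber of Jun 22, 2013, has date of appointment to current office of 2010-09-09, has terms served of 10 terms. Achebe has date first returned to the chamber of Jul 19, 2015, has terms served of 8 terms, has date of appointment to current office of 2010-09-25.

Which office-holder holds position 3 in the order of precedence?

Quinn

By date first returned to the chamber (earlier first): Eriksen and Vasquez (both Aug 14, 2009); then Quinn, Sato and Marchetti (each Jun 22, 2013); then Achebe (Jul 19, 2015).
Eriksen and Vasquez both have date of appointment to current office 2000-03-24, so the next rule applies.
Among Eriksen and Vasquez, by terms served (lower first): Eriksen (2 terms) before Vasquez (5 terms).
Quinn, Sato and Marchetti all have date of appointment to current office 2010-09-09, so the next rule applies.
Among Quinn, Sato and Marchetti, by terms served (lower first): Quinn (8 terms) before Sato (10 terms) before Marchetti (11 terms).
Order: Eriksen, Vasquez, Quinn, Sato, Marchetti, Achebe.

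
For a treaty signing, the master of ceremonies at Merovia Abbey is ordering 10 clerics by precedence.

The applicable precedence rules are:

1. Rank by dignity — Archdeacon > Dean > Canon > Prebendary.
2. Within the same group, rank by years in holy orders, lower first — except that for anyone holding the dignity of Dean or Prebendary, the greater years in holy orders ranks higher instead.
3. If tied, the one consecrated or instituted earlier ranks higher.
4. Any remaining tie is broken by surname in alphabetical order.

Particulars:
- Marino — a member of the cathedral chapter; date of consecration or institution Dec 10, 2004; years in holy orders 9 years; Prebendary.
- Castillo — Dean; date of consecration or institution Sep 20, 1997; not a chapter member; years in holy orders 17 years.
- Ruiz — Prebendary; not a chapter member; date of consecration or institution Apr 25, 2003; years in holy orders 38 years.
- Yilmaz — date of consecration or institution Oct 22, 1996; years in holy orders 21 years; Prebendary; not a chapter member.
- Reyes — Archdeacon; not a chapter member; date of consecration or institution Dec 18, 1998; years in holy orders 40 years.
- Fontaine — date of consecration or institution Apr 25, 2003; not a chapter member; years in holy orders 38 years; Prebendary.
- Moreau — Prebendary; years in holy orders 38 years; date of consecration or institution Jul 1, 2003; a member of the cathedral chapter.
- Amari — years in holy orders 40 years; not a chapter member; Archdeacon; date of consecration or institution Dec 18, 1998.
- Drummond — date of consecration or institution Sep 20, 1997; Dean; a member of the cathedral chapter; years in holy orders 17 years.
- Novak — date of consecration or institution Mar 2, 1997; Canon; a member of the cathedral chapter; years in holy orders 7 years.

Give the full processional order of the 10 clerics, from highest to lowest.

By dignity: Amari and Reyes (Archdeacon); then Castillo and Drummond (Dean); then Novak (Canon); then Fontaine, Ruiz, Moreau, Yilmaz and Marino (Prebendary).
Amari and Reyes both have years in holy orders 40 years, so the next rule applies.
Amari and Reyes both have date of consecration or institution Dec 18, 1998, so the next rule applies.
Among Amari and Reyes, alphabetically by surname: Amari before Reyes.
Castillo and Drummond both have years in holy orders 17 years, so the next rule applies.
Castillo and Drummond both have date of consecration or institution Sep 20, 1997, so the next rule applies.
Among Castillo and Drummond, alphabetically by surname: Castillo before Drummond.
Among Fontaine, Ruiz, Moreau, Yilmaz and Marino, by years in holy orders (higher first) (reversed rule for this group): Fontaine, Ruiz and Moreau (38 years) before Yilmaz (21 years) before Marino (9 years).
Among Fontaine, Ruiz and Moreau, by date of consecration or institution (earlier first): Fontaine and Ruiz (Apr 25, 2003) before Moreau (Jul 1, 2003).
Among Fontaine and Ruiz, alphabetically by surname: Fontaine before Ruiz.
Full order: Amari, Reyes, Castillo, Drummond, Novak, Fontaine, Ruiz, Moreau, Yilmaz, Marino.

Amari, Reyes, Castillo, Drummond, Novak, Fontaine, Ruiz, Moreau, Yilmaz, Marino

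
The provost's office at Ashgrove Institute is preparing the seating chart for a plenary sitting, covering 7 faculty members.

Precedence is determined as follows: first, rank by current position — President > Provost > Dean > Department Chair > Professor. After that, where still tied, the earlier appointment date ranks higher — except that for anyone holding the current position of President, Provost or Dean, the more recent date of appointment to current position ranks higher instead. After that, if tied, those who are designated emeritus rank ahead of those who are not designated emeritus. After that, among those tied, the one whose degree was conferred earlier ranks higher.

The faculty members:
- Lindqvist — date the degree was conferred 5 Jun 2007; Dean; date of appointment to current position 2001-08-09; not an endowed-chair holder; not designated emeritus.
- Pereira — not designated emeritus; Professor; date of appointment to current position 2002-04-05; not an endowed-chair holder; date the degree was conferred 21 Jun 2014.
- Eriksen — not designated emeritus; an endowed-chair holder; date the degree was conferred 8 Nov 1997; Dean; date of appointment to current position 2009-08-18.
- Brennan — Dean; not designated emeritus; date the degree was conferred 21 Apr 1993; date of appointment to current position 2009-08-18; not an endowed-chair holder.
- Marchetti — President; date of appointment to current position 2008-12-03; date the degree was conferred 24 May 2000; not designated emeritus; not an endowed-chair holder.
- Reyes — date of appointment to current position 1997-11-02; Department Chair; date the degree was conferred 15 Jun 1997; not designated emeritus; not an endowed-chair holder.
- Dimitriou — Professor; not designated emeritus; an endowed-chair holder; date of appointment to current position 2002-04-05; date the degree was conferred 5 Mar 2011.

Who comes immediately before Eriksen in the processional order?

Brennan

By current position: Marchetti (President); then Brennan, Eriksen and Lindqvist (Dean); then Reyes (Department Chair); then Dimitriou and Pereira (Professor).
Among Brennan, Eriksen and Lindqvist, by date of appointment to current position (later first) (reversed rule for this group): Brennan and Eriksen (2009-08-18) before Lindqvist (2001-08-09).
Brennan and Eriksen are each not designated emeritus, so the next rule applies.
Among Brennan and Eriksen, by date the degree was conferred (earlier first): Brennan (21 Apr 1993) before Eriksen (8 Nov 1997).
Dimitriou and Pereira both have date of appointment to current position 2002-04-05, so the next rule applies.
Dimitriou and Pereira are each not designated emeritus, so the next rule applies.
Among Dimitriou and Pereira, by date the degree was conferred (earlier first): Dimitriou (5 Mar 2011) before Pereira (21 Jun 2014).
Order: Marchetti, Brennan, Eriksen, Lindqvist, Reyes, Dimitriou, Pereira.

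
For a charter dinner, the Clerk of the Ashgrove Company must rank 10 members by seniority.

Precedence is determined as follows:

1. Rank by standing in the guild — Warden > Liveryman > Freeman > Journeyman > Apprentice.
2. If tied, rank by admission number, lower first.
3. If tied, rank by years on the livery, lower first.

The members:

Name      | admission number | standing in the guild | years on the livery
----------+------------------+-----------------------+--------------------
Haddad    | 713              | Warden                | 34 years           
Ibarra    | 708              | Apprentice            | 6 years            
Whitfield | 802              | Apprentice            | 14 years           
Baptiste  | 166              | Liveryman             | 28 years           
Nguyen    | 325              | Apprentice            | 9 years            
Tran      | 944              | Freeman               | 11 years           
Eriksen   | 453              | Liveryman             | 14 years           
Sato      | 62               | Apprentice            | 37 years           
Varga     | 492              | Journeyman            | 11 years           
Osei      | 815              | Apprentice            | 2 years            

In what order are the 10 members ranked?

Haddad, Baptiste, Eriksen, Tran, Varga, Sato, Nguyen, Ibarra, Whitfield, Osei

By standing in the guild: Haddad (Warden); then Baptiste and Eriksen (Liveryman); then Tran (Freeman); then Varga (Journeyman); then Sato, Nguyen, Ibarra, Whitfield and Osei (Apprentice).
Among Baptiste and Eriksen, by admission number (lower first): Baptiste (166) before Eriksen (453).
Among Sato, Nguyen, Ibarra, Whitfield and Osei, by admission number (lower first): Sato (62) before Nguyen (325) before Ibarra (708) before Whitfield (802) before Osei (815).
Full order: Haddad, Baptiste, Eriksen, Tran, Varga, Sato, Nguyen, Ibarra, Whitfield, Osei.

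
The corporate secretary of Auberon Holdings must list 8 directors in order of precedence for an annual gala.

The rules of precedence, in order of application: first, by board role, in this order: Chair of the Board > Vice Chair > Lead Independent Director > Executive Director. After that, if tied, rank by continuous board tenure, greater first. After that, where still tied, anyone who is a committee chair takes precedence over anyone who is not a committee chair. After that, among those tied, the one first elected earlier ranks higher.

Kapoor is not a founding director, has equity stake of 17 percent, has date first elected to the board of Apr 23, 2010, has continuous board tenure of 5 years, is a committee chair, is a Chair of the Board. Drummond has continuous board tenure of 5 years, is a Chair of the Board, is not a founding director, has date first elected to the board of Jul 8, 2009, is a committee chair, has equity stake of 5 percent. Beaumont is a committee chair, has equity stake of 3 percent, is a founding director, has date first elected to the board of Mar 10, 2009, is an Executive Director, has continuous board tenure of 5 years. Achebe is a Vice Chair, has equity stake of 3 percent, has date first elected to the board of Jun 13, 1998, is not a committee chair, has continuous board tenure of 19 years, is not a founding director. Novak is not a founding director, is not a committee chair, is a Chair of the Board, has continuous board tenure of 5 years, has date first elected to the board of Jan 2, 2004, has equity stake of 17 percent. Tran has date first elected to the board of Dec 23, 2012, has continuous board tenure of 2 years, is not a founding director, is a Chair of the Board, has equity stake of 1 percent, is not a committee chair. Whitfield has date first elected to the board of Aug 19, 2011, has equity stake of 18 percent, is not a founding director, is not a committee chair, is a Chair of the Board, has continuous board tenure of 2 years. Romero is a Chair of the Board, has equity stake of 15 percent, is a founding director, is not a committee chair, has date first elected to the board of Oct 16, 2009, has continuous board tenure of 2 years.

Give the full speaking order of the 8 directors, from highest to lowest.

Drummond, Kapoor, Novak, Romero, Whitfield, Tran, Achebe, Beaumont

By board role: Drummond, Kapoor, Novak, Romero, Whitfield and Tran (Chair of the Board); then Achebe (Vice Chair); then Beaumont (Executive Director).
Among Drummond, Kapoor, Novak, Romero, Whitfield and Tran, by continuous board tenure (higher first): Drummond, Kapoor and Novak (5 years) before Romero, Whitfield and Tran (2 years).
Among Drummond, Kapoor and Novak, a committee chair before not a committee chair: Drummond and Kapoor (a committee chair) before Novak (not a committee chair).
Among Drummond and Kapoor, by date first elected to the board (earlier first): Drummond (Jul 8, 2009) before Kapoor (Apr 23, 2010).
Romero, Whitfield and Tran are each not a committee chair, so the next rule applies.
Among Romero, Whitfield and Tran, by date first elected to the board (earlier first): Romero (Oct 16, 2009) before Whitfield (Aug 19, 2011) before Tran (Dec 23, 2012).
Full order: Drummond, Kapoor, Novak, Romero, Whitfield, Tran, Achebe, Beaumont.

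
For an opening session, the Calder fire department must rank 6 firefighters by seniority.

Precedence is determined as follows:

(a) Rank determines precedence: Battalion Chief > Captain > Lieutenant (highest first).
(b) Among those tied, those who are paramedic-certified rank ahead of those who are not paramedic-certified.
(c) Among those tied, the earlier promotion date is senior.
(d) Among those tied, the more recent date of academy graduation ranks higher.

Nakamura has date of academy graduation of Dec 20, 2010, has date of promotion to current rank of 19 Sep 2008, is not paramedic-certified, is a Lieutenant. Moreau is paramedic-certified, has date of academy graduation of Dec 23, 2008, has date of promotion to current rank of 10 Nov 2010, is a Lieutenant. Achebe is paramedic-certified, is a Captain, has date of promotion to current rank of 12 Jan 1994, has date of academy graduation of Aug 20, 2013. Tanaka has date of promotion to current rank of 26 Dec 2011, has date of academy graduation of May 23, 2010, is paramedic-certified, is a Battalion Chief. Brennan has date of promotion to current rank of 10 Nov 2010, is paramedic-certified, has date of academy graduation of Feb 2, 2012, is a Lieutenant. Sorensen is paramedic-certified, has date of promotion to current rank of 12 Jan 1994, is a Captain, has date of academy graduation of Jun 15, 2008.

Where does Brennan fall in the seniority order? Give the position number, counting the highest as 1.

By rank: Tanaka (Battalion Chief); then Achebe and Sorensen (Captain); then Brennan, Moreau and Nakamura (Lieutenant).
Achebe and Sorensen are each paramedic-certified, so the next rule applies.
Achebe and Sorensen both have date of promotion to current rank 12 Jan 1994, so the next rule applies.
Among Achebe and Sorensen, by date of academy graduation (later first): Achebe (Aug 20, 2013) before Sorensen (Jun 15, 2008).
Among Brennan, Moreau and Nakamura, paramedic-certified before not paramedic-certified: Brennan and Moreau (paramedic-certified) before Nakamura (not paramedic-certified).
Brennan and Moreau both have date of promotion to current rank 10 Nov 2010, so the next rule applies.
Among Brennan and Moreau, by date of academy graduation (later first): Brennan (Feb 2, 2012) before Moreau (Dec 23, 2008).
Order: Tanaka, Achebe, Sorensen, Brennan, Moreau, Nakamura. So position 4.

4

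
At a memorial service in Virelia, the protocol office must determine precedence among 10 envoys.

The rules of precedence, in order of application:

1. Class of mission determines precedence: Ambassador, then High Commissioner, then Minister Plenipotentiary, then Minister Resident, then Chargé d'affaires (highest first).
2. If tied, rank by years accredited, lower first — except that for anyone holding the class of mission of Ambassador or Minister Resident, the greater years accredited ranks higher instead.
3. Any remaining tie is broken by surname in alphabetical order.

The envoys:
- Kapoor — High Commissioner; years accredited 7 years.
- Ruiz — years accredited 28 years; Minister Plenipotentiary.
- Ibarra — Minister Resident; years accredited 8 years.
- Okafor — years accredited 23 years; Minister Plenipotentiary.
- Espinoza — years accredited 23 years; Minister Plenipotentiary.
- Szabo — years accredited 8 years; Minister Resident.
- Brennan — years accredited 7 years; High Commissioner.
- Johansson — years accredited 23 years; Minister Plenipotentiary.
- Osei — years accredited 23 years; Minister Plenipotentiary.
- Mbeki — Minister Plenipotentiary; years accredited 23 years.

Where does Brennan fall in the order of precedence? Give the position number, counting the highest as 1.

By class of mission: Brennan and Kapoor (High Commissioner); then Espinoza, Johansson, Mbeki, Okafor, Osei and Ruiz (Minister Plenipotentiary); then Ibarra and Szabo (Minister Resident).
Brennan and Kapoor both have years accredited 7 years, so the next rule applies.
Among Brennan and Kapoor, alphabetically by surname: Brennan before Kapoor.
Among Espinoza, Johansson, Mbeki, Okafor, Osei and Ruiz, by years accredited (lower first): Espinoza, Johansson, Mbeki, Okafor and Osei (23 years) before Ruiz (28 years).
Among Espinoza, Johansson, Mbeki, Okafor and Osei, alphabetically by surname: Espinoza before Johansson before Mbeki before Okafor before Osei.
Ibarra and Szabo both have years accredited 8 years, so the next rule applies.
Among Ibarra and Szabo, alphabetically by surname: Ibarra before Szabo.
Order: Brennan, Kapoor, Espinoza, Johansson, Mbeki, Okafor, Osei, Ruiz, Ibarra, Szabo. So position 1.

1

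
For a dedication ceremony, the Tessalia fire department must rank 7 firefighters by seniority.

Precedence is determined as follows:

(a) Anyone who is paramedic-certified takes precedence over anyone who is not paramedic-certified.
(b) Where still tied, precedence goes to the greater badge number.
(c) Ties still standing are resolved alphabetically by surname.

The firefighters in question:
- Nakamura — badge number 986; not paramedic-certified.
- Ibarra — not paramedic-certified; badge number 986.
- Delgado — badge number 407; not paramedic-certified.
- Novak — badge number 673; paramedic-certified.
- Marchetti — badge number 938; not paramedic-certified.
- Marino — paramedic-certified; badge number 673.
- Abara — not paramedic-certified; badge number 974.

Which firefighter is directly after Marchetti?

By the first rule: Marino and Novak (both paramedic-certified); then Ibarra, Nakamura, Abara, Marchetti and Delgado (each not paramedic-certified).
Marino and Novak both have badge number 673, so the next rule applies.
Among Marino and Novak, alphabetically by surname: Marino before Novak.
Among Ibarra, Nakamura, Abara, Marchetti and Delgado, by badge number (higher first): Ibarra and Nakamura (986) before Abara (974) before Marchetti (938) before Delgado (407).
Among Ibarra and Nakamura, alphabetically by surname: Ibarra before Nakamura.
Order: Marino, Novak, Ibarra, Nakamura, Abara, Marchetti, Delgado.

Delgado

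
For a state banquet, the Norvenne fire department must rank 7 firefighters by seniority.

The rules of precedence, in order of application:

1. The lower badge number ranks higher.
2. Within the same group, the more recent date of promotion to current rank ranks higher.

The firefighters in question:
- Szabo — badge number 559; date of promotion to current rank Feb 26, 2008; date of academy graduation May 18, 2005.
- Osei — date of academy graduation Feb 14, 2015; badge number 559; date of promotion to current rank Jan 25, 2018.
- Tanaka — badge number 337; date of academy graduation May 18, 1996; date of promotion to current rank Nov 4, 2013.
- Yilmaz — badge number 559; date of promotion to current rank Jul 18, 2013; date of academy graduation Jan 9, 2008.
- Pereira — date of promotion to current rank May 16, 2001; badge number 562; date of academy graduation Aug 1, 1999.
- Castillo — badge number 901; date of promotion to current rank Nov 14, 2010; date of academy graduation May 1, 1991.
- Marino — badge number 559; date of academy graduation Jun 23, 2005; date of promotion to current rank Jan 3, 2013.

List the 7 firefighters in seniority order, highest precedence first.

By badge number (lower first): Tanaka (337); then Osei, Yilmaz, Marino and Szabo (each 559); then Pereira (562); then Castillo (901).
Among Osei, Yilmaz, Marino and Szabo, by date of promotion to current rank (later first): Osei (Jan 25, 2018) before Yilmaz (Jul 18, 2013) before Marino (Jan 3, 2013) before Szabo (Feb 26, 2008).
Full order: Tanaka, Osei, Yilmaz, Marino, Szabo, Pereira, Castillo.

Tanaka, Osei, Yilmaz, Marino, Szabo, Pereira, Castillo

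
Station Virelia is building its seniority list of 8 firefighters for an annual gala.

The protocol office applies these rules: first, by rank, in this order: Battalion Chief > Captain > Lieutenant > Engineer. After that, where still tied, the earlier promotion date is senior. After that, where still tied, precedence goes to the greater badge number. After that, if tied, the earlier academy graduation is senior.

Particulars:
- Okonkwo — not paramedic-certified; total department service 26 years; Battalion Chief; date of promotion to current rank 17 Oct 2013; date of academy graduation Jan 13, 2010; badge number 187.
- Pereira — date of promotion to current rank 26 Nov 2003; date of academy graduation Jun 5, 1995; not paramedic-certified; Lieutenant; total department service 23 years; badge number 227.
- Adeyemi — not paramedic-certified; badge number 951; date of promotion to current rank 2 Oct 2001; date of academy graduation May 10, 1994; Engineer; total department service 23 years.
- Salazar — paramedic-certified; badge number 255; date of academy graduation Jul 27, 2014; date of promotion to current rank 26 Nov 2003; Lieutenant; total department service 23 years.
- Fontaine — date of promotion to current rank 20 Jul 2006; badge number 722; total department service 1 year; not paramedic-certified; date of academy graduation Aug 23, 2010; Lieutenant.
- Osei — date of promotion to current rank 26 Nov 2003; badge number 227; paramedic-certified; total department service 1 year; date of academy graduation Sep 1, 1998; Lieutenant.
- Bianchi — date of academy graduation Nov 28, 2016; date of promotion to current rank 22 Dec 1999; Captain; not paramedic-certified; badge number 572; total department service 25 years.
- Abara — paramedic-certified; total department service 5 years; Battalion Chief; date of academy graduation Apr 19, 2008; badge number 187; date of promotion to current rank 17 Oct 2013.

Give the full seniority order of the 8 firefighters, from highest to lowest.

Abara, Okonkwo, Bianchi, Salazar, Pereira, Osei, Fontaine, Adeyemi

By rank: Abara and Okonkwo (Battalion Chief); then Bianchi (Captain); then Salazar, Pereira, Osei and Fontaine (Lieutenant); then Adeyemi (Engineer).
Abara and Okonkwo both have date of promotion to current rank 17 Oct 2013, so the next rule applies.
Abara and Okonkwo both have badge number 187, so the next rule applies.
Among Abara and Okonkwo, by date of academy graduation (earlier first): Abara (Apr 19, 2008) before Okonkwo (Jan 13, 2010).
Among Salazar, Pereira, Osei and Fontaine, by date of promotion to current rank (earlier first): Salazar, Pereira and Osei (26 Nov 2003) before Fontaine (20 Jul 2006).
Among Salazar, Pereira and Osei, by badge number (higher first): Salazar (255) before Pereira and Osei (227).
Among Pereira and Osei, by date of academy graduation (earlier first): Pereira (Jun 5, 1995) before Osei (Sep 1, 1998).
Full order: Abara, Okonkwo, Bianchi, Salazar, Pereira, Osei, Fontaine, Adeyemi.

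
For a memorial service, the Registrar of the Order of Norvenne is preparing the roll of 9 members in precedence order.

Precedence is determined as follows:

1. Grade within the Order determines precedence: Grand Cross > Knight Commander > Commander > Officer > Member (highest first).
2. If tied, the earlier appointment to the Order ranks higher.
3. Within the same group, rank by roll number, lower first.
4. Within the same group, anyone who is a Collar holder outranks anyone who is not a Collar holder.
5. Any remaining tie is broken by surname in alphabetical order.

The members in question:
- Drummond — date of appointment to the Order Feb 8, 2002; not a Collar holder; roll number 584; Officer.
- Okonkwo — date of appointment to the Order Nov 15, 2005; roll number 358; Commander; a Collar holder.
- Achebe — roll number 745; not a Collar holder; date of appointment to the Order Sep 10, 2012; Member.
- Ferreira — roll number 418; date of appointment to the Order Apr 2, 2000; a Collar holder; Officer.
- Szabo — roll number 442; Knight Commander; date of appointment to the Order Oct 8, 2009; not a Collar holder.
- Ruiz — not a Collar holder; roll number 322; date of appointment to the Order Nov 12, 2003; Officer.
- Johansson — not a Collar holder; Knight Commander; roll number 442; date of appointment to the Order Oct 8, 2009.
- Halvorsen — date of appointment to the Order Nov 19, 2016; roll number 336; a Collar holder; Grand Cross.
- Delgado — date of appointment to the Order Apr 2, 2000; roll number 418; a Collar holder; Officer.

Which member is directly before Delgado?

Okonkwo

By grade within the Order: Halvorsen (Grand Cross); then Johansson and Szabo (Knight Commander); then Okonkwo (Commander); then Delgado, Ferreira, Drummond and Ruiz (Officer); then Achebe (Member).
Johansson and Szabo both have date of appointment to the Order Oct 8, 2009, so the next rule applies.
Johansson and Szabo both have roll number 442, so the next rule applies.
Johansson and Szabo are each not a Collar holder, so the next rule applies.
Among Johansson and Szabo, alphabetically by surname: Johansson before Szabo.
Among Delgado, Ferreira, Drummond and Ruiz, by date of appointment to the Order (earlier first): Delgado and Ferreira (Apr 2, 2000) before Drummond (Feb 8, 2002) before Ruiz (Nov 12, 2003).
Delgado and Ferreira both have roll number 418, so the next rule applies.
Delgado and Ferreira are each a Collar holder, so the next rule applies.
Among Delgado and Ferreira, alphabetically by surname: Delgado before Ferreira.
Order: Halvorsen, Johansson, Szabo, Okonkwo, Delgado, Ferreira, Drummond, Ruiz, Achebe.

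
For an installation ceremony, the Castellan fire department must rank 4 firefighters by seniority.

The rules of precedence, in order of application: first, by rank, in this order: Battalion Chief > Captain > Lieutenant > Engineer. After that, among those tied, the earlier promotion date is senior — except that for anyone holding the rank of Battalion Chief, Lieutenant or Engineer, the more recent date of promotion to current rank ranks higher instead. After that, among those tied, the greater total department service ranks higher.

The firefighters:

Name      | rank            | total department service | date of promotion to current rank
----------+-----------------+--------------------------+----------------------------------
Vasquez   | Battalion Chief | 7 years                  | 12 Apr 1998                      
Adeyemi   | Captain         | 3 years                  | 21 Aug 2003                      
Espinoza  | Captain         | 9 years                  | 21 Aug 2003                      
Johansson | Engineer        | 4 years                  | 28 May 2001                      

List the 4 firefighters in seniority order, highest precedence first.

Vasquez, Espinoza, Adeyemi, Johansson

By rank: Vasquez (Battalion Chief); then Espinoza and Adeyemi (Captain); then Johansson (Engineer).
Espinoza and Adeyemi both have date of promotion to current rank 21 Aug 2003, so the next rule applies.
Among Espinoza and Adeyemi, by total department service (higher first): Espinoza (9 years) before Adeyemi (3 years).
Full order: Vasquez, Espinoza, Adeyemi, Johansson.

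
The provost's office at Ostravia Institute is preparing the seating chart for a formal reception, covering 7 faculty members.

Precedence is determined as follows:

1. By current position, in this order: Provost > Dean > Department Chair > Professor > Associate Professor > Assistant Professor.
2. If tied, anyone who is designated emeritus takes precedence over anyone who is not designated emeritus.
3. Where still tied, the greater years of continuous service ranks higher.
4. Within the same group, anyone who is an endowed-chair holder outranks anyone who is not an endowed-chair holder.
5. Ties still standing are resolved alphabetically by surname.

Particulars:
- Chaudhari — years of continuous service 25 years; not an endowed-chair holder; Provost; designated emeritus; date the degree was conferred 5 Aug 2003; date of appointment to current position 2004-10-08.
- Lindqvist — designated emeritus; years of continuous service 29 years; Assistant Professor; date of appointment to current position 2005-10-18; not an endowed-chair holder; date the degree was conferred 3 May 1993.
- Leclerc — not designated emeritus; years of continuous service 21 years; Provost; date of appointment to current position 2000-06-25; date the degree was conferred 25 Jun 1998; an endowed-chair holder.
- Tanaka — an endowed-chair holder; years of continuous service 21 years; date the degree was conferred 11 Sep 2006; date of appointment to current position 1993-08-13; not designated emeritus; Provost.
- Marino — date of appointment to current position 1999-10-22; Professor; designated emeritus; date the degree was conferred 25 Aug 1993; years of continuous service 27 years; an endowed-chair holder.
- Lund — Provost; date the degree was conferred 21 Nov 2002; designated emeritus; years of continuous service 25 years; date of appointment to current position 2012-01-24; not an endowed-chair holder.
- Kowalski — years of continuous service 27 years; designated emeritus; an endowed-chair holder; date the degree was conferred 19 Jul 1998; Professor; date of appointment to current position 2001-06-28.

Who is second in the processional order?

By current position: Chaudhari, Lund, Leclerc and Tanaka (Provost); then Kowalski and Marino (Professor); then Lindqvist (Assistant Professor).
Among Chaudhari, Lund, Leclerc and Tanaka, designated emeritus before not designated emeritus: Chaudhari and Lund (designated emeritus) before Leclerc and Tanaka (not designated emeritus).
Chaudhari and Lund both have years of continuous service 25 years, so the next rule applies.
Chaudhari and Lund are each not an endowed-chair holder, so the next rule applies.
Among Chaudhari and Lund, alphabetically by surname: Chaudhari before Lund.
Leclerc and Tanaka both have years of continuous service 21 years, so the next rule applies.
Leclerc and Tanaka are each an endowed-chair holder, so the next rule applies.
Among Leclerc and Tanaka, alphabetically by surname: Leclerc before Tanaka.
Kowalski and Marino are each designated emeritus, so the next rule applies.
Kowalski and Marino both have years of continuous service 27 years, so the next rule applies.
Kowalski and Marino are each an endowed-chair holder, so the next rule applies.
Among Kowalski and Marino, alphabetically by surname: Kowalski before Marino.
Order: Chaudhari, Lund, Leclerc, Tanaka, Kowalski, Marino, Lindqvist.

Lund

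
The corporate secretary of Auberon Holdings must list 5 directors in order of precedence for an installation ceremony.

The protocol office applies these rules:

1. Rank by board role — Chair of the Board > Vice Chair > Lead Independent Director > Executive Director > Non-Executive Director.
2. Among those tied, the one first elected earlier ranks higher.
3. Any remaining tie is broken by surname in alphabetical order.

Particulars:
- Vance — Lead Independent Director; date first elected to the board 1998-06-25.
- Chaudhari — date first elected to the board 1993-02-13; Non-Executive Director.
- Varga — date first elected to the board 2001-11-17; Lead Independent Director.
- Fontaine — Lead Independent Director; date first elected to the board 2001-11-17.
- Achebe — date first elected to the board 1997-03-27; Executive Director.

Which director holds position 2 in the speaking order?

By board role: Vance, Fontaine and Varga (Lead Independent Director); then Achebe (Executive Director); then Chaudhari (Non-Executive Director).
Among Vance, Fontaine and Varga, by date first elected to the board (earlier first): Vance (1998-06-25) before Fontaine and Varga (2001-11-17).
Among Fontaine and Varga, alphabetically by surname: Fontaine before Varga.
Order: Vance, Fontaine, Varga, Achebe, Chaudhari.

Fontaine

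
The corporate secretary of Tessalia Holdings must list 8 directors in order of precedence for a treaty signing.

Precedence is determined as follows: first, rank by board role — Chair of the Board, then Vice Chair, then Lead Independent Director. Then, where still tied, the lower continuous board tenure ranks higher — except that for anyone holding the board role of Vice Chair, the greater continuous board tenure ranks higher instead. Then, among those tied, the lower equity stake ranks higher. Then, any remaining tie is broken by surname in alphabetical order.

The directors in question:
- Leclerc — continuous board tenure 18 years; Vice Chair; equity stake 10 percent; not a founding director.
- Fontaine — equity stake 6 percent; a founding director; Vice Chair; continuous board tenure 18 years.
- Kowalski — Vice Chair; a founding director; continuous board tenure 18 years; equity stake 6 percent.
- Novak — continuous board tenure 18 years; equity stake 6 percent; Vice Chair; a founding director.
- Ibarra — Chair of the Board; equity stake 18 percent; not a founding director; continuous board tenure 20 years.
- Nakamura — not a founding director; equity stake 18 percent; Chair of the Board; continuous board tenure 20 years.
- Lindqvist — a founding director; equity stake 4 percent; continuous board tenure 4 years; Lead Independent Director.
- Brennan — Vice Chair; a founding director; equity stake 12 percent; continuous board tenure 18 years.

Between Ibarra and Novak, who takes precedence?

Ibarra

By board role: Ibarra and Nakamura (Chair of the Board); then Fontaine, Kowalski, Novak, Leclerc and Brennan (Vice Chair); then Lindqvist (Lead Independent Director).
Ibarra and Nakamura both have continuous board tenure 20 years, so the next rule applies.
Ibarra and Nakamura both have equity stake 18 percent, so the next rule applies.
Among Ibarra and Nakamura, alphabetically by surname: Ibarra before Nakamura.
Fontaine, Kowalski, Novak, Leclerc and Brennan all have continuous board tenure 18 years, so the next rule applies.
Among Fontaine, Kowalski, Novak, Leclerc and Brennan, by equity stake (lower first): Fontaine, Kowalski and Novak (6 percent) before Leclerc (10 percent) before Brennan (12 percent).
Among Fontaine, Kowalski and Novak, alphabetically by surname: Fontaine before Kowalski before Novak.
So Ibarra takes precedence.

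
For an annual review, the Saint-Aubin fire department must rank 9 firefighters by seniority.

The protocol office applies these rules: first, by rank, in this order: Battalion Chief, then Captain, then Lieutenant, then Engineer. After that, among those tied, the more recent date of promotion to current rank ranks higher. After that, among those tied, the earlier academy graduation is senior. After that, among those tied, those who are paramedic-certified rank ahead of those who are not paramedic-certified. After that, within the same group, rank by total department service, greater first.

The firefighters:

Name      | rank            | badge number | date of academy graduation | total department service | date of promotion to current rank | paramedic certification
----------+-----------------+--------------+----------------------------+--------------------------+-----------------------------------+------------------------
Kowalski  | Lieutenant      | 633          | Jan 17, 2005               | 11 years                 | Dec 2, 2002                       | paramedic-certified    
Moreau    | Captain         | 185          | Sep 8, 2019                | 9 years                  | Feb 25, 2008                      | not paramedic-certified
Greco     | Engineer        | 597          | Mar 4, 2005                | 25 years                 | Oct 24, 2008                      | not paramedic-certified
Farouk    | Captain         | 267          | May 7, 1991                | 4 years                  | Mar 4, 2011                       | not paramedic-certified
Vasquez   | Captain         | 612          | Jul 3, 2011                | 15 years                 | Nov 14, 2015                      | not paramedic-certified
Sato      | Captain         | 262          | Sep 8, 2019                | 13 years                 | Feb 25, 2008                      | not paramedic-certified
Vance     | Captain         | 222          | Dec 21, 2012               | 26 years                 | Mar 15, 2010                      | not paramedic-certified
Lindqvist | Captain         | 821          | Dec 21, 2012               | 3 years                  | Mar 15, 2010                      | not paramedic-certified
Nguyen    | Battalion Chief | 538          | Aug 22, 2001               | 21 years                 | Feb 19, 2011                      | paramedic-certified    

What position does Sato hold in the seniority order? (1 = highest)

By rank: Nguyen (Battalion Chief); then Vasquez, Farouk, Vance, Lindqvist, Sato and Moreau (Captain); then Kowalski (Lieutenant); then Greco (Engineer).
Among Vasquez, Farouk, Vance, Lindqvist, Sato and Moreau, by date of promotion to current rank (later first): Vasquez (Nov 14, 2015) before Farouk (Mar 4, 2011) before Vance and Lindqvist (Mar 15, 2010) before Sato and Moreau (Feb 25, 2008).
Vance and Lindqvist both have date of academy graduation Dec 21, 2012, so the next rule applies.
Vance and Lindqvist are each not paramedic-certified, so the next rule applies.
Among Vance and Lindqvist, by total department service (higher first): Vance (26 years) before Lindqvist (3 years).
Sato and Moreau both have date of academy graduation Sep 8, 2019, so the next rule applies.
Sato and Moreau are each not paramedic-certified, so the next rule applies.
Among Sato and Moreau, by total department service (higher first): Sato (13 years) before Moreau (9 years).
Order: Nguyen, Vasquez, Farouk, Vance, Lindqvist, Sato, Moreau, Kowalski, Greco. So position 6.

6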